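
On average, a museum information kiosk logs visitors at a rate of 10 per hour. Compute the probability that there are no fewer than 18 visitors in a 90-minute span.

0.2511

Over the interval, μ = 10 × 1.5 = 15 (a 90-minute span = 1.5 hours).
P(N ≥ 18) = 1 − P(N ≤ 17) = 1 − Σ_{j=0}^{17} e^(−μ) μ^j/j! ≈ 0.2511.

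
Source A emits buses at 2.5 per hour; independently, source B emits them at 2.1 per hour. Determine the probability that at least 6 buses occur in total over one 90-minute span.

0.6863

Independent Poisson processes superpose: combined rate λ = 2.5 + 2.1 = 4.6 per hour.
Over the interval, μ = 4.6 × 1.5 = 6.9 (a 90-minute span = 1.5 hours).
P(N ≥ 6) = 1 − P(N ≤ 5) ≈ 0.6863.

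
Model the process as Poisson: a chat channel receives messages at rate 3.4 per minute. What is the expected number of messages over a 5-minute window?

E[N] = λt = 3.4 × 5 = 17 (a 5-minute window = 5 minutes).

17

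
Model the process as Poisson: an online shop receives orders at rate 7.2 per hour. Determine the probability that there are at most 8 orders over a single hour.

0.7027

With mean μ = 7.2 per hour,
P(N ≤ 8) = Σ_{j=0}^{8} e^(−μ) μ^j/j! ≈ 0.7027.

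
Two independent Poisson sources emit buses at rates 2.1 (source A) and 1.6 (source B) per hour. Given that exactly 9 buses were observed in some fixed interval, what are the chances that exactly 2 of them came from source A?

0.0328

Given the total, each event is independently from source A with probability p = λ_A/(λ_A+λ_B) = 2.1/3.7 ≈ 0.5676.
So K ~ Binomial(9, 2.1/3.7): P(K = 2) = C(9,2) · (2.1/3.7)^2 · (1.6/3.7)^7 ≈ 0.0328.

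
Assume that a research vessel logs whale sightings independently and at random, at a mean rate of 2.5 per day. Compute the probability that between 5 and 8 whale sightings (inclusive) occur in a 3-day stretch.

Over the interval, μ = 2.5 × 3 = 7.5 (a 3-day stretch = 3 days).
P(5 ≤ N ≤ 8) = Σ_{j=5}^{8} e^(−7.5) · 7.5^j/j! ≈ 0.5299.

0.5299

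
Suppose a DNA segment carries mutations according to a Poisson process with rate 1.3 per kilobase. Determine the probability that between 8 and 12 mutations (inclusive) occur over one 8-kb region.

0.5659

Over the interval, μ = 1.3 × 8 = 10.4 (an 8-kb region = 8 kilobases).
P(8 ≤ N ≤ 12) = Σ_{j=8}^{12} e^(−10.4) · 10.4^j/j! ≈ 0.5659.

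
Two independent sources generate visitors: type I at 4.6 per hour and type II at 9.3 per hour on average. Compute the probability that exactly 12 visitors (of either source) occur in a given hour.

0.0998

Independent Poisson processes superpose: combined rate λ = 4.6 + 9.3 = 13.9 per hour.
So μ = 13.9.
P(N = 12) = e^(−13.9) · 13.9^12/12! ≈ 0.0998.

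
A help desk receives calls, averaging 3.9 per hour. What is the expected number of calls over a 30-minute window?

E[N] = λt = 3.9 × 0.5 = 1.95 (a 30-minute window = 0.5 hours).

1.95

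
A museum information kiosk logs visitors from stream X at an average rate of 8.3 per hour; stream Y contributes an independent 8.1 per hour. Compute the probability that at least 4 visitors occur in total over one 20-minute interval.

Independent Poisson processes superpose: combined rate λ = 8.3 + 8.1 = 16.4 per hour.
Over the interval, μ = 16.4 × 1/3 ≈ 5.46667 (a 20-minute interval = 1/3 hours).
P(N ≥ 4) = 1 − P(N ≤ 3) ≈ 0.7945.

0.7945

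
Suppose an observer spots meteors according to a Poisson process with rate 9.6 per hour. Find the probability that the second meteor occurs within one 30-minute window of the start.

0.9523

Over the interval, μ = 9.6 × 0.5 = 4.8 (a 30-minute window = 0.5 hours).
The second arrival falls in the interval iff at least 2 events occur there: P(S_2 ≤ t) = P(N ≥ 2) = 1 − P(N ≤ 1) ≈ 0.9523.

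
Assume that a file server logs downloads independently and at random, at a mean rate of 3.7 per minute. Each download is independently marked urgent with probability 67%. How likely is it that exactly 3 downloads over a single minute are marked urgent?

0.2128

Thinning: the downloads that are marked urgent themselves form a Poisson process with rate 0.67 × 3.7 = 2.479 per minute.
So μ = 2.479.
P(N = 3) = e^(−2.479) · 2.479^3/3! ≈ 0.2128.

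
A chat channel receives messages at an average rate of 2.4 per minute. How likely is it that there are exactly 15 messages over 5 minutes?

0.0724

Over the interval, μ = 2.4 × 5 = 12 (5 minutes).
P(N = 15) = e^(−μ) μ^15/15! = e^(−12) · 12^15/1307674368000 ≈ 0.0724.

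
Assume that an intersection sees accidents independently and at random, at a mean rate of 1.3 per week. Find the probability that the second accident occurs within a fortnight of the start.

0.7326

Over the interval, μ = 1.3 × 2 = 2.6 (a fortnight = 2 weeks).
The second arrival falls in the interval iff at least 2 events occur there: P(S_2 ≤ t) = P(N ≥ 2) = 1 − P(N ≤ 1) ≈ 0.7326.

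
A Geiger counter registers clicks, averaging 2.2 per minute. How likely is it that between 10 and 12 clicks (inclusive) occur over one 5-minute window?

0.3482

Over the interval, μ = 2.2 × 5 = 11 (a 5-minute window = 5 minutes).
P(10 ≤ N ≤ 12) = Σ_{j=10}^{12} e^(−11) · 11^j/j! ≈ 0.3482.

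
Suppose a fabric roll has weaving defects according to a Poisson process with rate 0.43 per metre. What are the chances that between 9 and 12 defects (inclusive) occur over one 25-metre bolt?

0.4608

Over the interval, μ = 0.43 × 25 = 10.75 (a 25-metre bolt = 25 metres).
P(9 ≤ N ≤ 12) = Σ_{j=9}^{12} e^(−10.75) · 10.75^j/j! ≈ 0.4608.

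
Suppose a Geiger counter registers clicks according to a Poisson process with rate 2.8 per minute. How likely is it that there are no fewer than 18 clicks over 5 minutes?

0.1728

Over the interval, μ = 2.8 × 5 = 14 (5 minutes).
P(N ≥ 18) = 1 − P(N ≤ 17) = 1 − Σ_{j=0}^{17} e^(−μ) μ^j/j! ≈ 0.1728.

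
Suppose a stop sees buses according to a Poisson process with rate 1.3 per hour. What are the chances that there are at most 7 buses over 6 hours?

Over the interval, μ = 1.3 × 6 = 7.8 (6 hours).
P(N ≤ 7) = Σ_{j=0}^{7} e^(−μ) μ^j/j! ≈ 0.4812.

0.4812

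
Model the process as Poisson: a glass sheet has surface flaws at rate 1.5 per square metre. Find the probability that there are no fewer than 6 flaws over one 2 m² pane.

0.0839

Over the interval, μ = 1.5 × 2 = 3 (a 2 m² pane = 2 square metres).
P(N ≥ 6) = 1 − P(N ≤ 5) = 1 − Σ_{j=0}^{5} e^(−μ) μ^j/j! ≈ 0.0839.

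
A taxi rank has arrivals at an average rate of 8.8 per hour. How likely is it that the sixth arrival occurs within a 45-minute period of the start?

0.6453

Over the interval, μ = 8.8 × 0.75 = 6.6 (a 45-minute period = 0.75 hours).
The sixth arrival falls in the interval iff at least 6 events occur there: P(S_6 ≤ t) = P(N ≥ 6) = 1 − P(N ≤ 5) ≈ 0.6453.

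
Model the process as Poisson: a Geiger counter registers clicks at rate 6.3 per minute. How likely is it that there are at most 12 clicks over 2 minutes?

Over the interval, μ = 6.3 × 2 = 12.6 (2 minutes).
P(N ≤ 12) = Σ_{j=0}^{12} e^(−μ) μ^j/j! ≈ 0.5077.

0.5077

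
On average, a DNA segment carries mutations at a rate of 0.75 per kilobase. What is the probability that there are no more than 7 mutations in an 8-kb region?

Over the interval, μ = 0.75 × 8 = 6 (an 8-kb region = 8 kilobases).
P(N ≤ 7) = Σ_{j=0}^{7} e^(−μ) μ^j/j! ≈ 0.7440.

0.7440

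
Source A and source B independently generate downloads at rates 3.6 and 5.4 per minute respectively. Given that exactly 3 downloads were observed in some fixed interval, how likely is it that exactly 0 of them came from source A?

0.2160

Given the total, each event is independently from source A with probability p = λ_A/(λ_A+λ_B) = 3.6/9 = 0.4000.
So K ~ Binomial(3, 3.6/9): P(K = 0) = C(3,0) · (3.6/9)^0 · (5.4/9)^3 ≈ 0.2160.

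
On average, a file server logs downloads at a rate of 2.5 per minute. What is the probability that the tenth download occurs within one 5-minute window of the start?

0.7986

Over the interval, μ = 2.5 × 5 = 12.5 (a 5-minute window = 5 minutes).
The tenth arrival falls in the interval iff at least 10 events occur there: P(S_10 ≤ t) = P(N ≥ 10) = 1 − P(N ≤ 9) ≈ 0.7986.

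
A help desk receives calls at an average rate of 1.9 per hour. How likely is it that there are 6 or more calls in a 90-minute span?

0.0696

Over the interval, μ = 1.9 × 1.5 = 2.85 (a 90-minute span = 1.5 hours).
P(N ≥ 6) = 1 − P(N ≤ 5) = 1 − Σ_{j=0}^{5} e^(−μ) μ^j/j! ≈ 0.0696.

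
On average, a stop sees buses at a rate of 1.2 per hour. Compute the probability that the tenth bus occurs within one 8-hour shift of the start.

0.4911

Over the interval, μ = 1.2 × 8 = 9.6 (an 8-hour shift = 8 hours).
The tenth arrival falls in the interval iff at least 10 events occur there: P(S_10 ≤ t) = P(N ≥ 10) = 1 − P(N ≤ 9) ≈ 0.4911.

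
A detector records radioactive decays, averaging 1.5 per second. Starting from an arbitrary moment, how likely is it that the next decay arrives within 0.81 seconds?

0.7033

Inter-arrival times are exponential with rate λ = 1.5 per second.
P(T ≤ 0.81) = 1 − e^(−λt) = 1 − e^(−1.5 × 0.81) = 1 − e^(−1.215) ≈ 0.7033.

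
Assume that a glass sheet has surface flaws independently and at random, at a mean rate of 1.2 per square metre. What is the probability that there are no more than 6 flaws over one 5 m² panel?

Over the interval, μ = 1.2 × 5 = 6 (a 5 m² panel = 5 square metres).
P(N ≤ 6) = Σ_{j=0}^{6} e^(−μ) μ^j/j! ≈ 0.6063.

0.6063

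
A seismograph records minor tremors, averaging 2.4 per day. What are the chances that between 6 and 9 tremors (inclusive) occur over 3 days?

0.5338

Over the interval, μ = 2.4 × 3 = 7.2 (3 days).
P(6 ≤ N ≤ 9) = Σ_{j=6}^{9} e^(−7.2) · 7.2^j/j! ≈ 0.5338.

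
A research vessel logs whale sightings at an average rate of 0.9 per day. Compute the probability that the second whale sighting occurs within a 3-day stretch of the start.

Over the interval, μ = 0.9 × 3 = 2.7 (a 3-day stretch = 3 days).
The second arrival falls in the interval iff at least 2 events occur there: P(S_2 ≤ t) = P(N ≥ 2) = 1 − P(N ≤ 1) ≈ 0.7513.

0.7513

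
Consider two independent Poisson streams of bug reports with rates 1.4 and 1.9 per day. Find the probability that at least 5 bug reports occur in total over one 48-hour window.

Independent Poisson processes superpose: combined rate λ = 1.4 + 1.9 = 3.3 per day.
Over the interval, μ = 3.3 × 2 = 6.6 (a 48-hour window = 2 days).
P(N ≥ 5) = 1 − P(N ≤ 4) ≈ 0.7873.

0.7873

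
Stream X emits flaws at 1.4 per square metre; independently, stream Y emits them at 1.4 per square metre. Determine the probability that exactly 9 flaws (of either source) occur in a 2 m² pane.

Independent Poisson processes superpose: combined rate λ = 1.4 + 1.4 = 2.8 per square metre.
Over the interval, μ = 2.8 × 2 = 5.6 (a 2 m² pane = 2 square metres).
P(N = 9) = e^(−5.6) · 5.6^9/9! ≈ 0.0552.

0.0552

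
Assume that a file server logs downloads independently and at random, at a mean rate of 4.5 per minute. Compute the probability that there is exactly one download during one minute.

0.0500

With mean μ = 4.5 per minute,
P(N = 1) = e^(−μ) μ^1/1! = e^(−4.5) · 4.5^1/1 ≈ 0.0500.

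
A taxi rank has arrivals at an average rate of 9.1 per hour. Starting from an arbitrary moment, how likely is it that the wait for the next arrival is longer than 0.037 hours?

The wait for the next event is exponential with rate λ = 9.1 per hour.
P(T > 0.037) = e^(−λt) = e^(−9.1 × 0.037) = e^(−0.3367) ≈ 0.7141.

0.7141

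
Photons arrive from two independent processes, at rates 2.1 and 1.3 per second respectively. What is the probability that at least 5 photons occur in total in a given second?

0.2558

Independent Poisson processes superpose: combined rate λ = 2.1 + 1.3 = 3.4 per second.
So μ = 3.4.
P(N ≥ 5) = 1 − P(N ≤ 4) ≈ 0.2558.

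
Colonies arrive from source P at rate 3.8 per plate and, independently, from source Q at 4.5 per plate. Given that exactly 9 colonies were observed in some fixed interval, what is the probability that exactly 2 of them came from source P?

Given the total, each event is independently from source P with probability p = λ_P/(λ_P+λ_Q) = 3.8/8.3 ≈ 0.4578.
So K ~ Binomial(9, 3.8/8.3): P(K = 2) = C(9,2) · (3.8/8.3)^2 · (4.5/8.3)^7 ≈ 0.1039.

0.1039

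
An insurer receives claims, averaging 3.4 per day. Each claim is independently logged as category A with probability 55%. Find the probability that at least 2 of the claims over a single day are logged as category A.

0.5577

Thinning: the claims that are logged as category A themselves form a Poisson process with rate 0.55 × 3.4 = 1.87 per day.
So μ = 1.87.
P(N ≥ 2) = 1 − P(N ≤ 1) ≈ 0.5577.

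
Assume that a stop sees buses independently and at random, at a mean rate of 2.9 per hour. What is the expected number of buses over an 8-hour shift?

E[N] = λt = 2.9 × 8 = 23.2 (an 8-hour shift = 8 hours).

23.2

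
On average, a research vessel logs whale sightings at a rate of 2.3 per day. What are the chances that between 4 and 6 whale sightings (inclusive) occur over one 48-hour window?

0.4923

Over the interval, μ = 2.3 × 2 = 4.6 (a 48-hour window = 2 days).
P(4 ≤ N ≤ 6) = Σ_{j=4}^{6} e^(−4.6) · 4.6^j/j! ≈ 0.4923.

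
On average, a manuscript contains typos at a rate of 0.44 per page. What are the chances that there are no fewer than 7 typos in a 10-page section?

Over the interval, μ = 0.44 × 10 = 4.4 (a 10-page section = 10 pages).
P(N ≥ 7) = 1 − P(N ≤ 6) = 1 − Σ_{j=0}^{6} e^(−μ) μ^j/j! ≈ 0.1564.

0.1564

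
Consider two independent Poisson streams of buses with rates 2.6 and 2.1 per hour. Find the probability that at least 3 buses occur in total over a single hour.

Independent Poisson processes superpose: combined rate λ = 2.6 + 2.1 = 4.7 per hour.
So μ = 4.7.
P(N ≥ 3) = 1 − P(N ≤ 2) ≈ 0.8477.

0.8477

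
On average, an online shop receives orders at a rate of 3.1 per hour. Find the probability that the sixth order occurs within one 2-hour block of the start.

0.5859

Over the interval, μ = 3.1 × 2 = 6.2 (a 2-hour block = 2 hours).
The sixth arrival falls in the interval iff at least 6 events occur there: P(S_6 ≤ t) = P(N ≥ 6) = 1 − P(N ≤ 5) ≈ 0.5859.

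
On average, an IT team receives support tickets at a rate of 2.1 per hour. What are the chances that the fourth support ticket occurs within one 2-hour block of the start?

Over the interval, μ = 2.1 × 2 = 4.2 (a 2-hour block = 2 hours).
The fourth arrival falls in the interval iff at least 4 events occur there: P(S_4 ≤ t) = P(N ≥ 4) = 1 − P(N ≤ 3) ≈ 0.6046.

0.6046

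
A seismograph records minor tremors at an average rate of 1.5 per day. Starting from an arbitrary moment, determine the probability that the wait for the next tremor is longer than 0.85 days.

0.2794

The wait for the next event is exponential with rate λ = 1.5 per day.
P(T > 0.85) = e^(−λt) = e^(−1.5 × 0.85) = e^(−1.275) ≈ 0.2794.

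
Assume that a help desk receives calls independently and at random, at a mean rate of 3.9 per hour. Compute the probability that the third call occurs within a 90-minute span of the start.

Over the interval, μ = 3.9 × 1.5 = 5.85 (a 90-minute span = 1.5 hours).
The third arrival falls in the interval iff at least 3 events occur there: P(S_3 ≤ t) = P(N ≥ 3) = 1 − P(N ≤ 2) ≈ 0.9310.

0.9310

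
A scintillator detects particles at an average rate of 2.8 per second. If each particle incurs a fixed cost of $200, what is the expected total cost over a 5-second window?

E[N] = 2.8 × 5 = 14 (a 5-second window = 5 seconds); E[cost] = 14 × $200 = $2800.

$2800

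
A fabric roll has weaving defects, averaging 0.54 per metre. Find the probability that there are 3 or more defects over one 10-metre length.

0.9052

Over the interval, μ = 0.54 × 10 = 5.4 (a 10-metre length = 10 metres).
P(N ≥ 3) = 1 − P(N ≤ 2) = 1 − Σ_{j=0}^{2} e^(−μ) μ^j/j! ≈ 0.9052.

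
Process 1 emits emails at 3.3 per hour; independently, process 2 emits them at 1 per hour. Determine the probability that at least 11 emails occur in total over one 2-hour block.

0.2478

Independent Poisson processes superpose: combined rate λ = 3.3 + 1 = 4.3 per hour.
Over the interval, μ = 4.3 × 2 = 8.6 (a 2-hour block = 2 hours).
P(N ≥ 11) = 1 − P(N ≤ 10) ≈ 0.2478.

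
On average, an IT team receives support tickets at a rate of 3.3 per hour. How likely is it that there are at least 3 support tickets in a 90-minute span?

0.8711

Over the interval, μ = 3.3 × 1.5 = 4.95 (a 90-minute span = 1.5 hours).
P(N ≥ 3) = 1 − P(N ≤ 2) = 1 − Σ_{j=0}^{2} e^(−μ) μ^j/j! ≈ 0.8711.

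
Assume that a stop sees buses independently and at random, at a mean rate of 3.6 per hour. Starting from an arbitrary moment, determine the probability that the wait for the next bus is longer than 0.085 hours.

0.7364

The wait for the next event is exponential with rate λ = 3.6 per hour.
P(T > 0.085) = e^(−λt) = e^(−3.6 × 0.085) = e^(−0.306) ≈ 0.7364.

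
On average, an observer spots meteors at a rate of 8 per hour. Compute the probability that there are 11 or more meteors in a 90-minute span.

Over the interval, μ = 8 × 1.5 = 12 (a 90-minute span = 1.5 hours).
P(N ≥ 11) = 1 − P(N ≤ 10) = 1 − Σ_{j=0}^{10} e^(−μ) μ^j/j! ≈ 0.6528.

0.6528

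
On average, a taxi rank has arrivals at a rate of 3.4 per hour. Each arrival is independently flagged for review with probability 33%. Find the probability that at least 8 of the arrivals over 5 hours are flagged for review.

0.2043

Thinning: the arrivals that are flagged for review themselves form a Poisson process with rate 0.33 × 3.4 = 1.122 per hour.
Over the interval, μ = 1.122 × 5 = 5.61 (5 hours).
P(N ≥ 8) = 1 − P(N ≤ 7) ≈ 0.2043.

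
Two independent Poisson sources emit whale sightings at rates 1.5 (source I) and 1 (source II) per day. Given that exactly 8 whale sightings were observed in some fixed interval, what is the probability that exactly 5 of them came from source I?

Given the total, each event is independently from source I with probability p = λ_I/(λ_I+λ_II) = 1.5/2.5 = 0.6000.
So K ~ Binomial(8, 1.5/2.5): P(K = 5) = C(8,5) · (1.5/2.5)^5 · (1/2.5)^3 ≈ 0.2787.

0.2787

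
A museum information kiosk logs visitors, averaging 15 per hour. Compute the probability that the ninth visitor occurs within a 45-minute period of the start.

0.7895

Over the interval, μ = 15 × 0.75 = 11.25 (a 45-minute period = 0.75 hours).
The ninth arrival falls in the interval iff at least 9 events occur there: P(S_9 ≤ t) = P(N ≥ 9) = 1 − P(N ≤ 8) ≈ 0.7895.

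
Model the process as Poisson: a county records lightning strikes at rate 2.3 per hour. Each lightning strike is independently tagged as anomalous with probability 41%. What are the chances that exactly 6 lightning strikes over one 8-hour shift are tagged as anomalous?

Thinning: the lightning strikes that are tagged as anomalous themselves form a Poisson process with rate 0.41 × 2.3 = 0.943 per hour.
Over the interval, μ = 0.943 × 8 = 7.544 (an 8-hour shift = 8 hours).
P(N = 6) = e^(−7.544) · 7.544^6/6! ≈ 0.1355.

0.1355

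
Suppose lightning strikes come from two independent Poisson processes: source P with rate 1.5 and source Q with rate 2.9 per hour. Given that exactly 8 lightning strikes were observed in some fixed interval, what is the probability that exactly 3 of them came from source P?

Given the total, each event is independently from source P with probability p = λ_P/(λ_P+λ_Q) = 1.5/4.4 ≈ 0.3409.
So K ~ Binomial(8, 1.5/4.4): P(K = 3) = C(8,3) · (1.5/4.4)^3 · (2.9/4.4)^5 ≈ 0.2759.

0.2759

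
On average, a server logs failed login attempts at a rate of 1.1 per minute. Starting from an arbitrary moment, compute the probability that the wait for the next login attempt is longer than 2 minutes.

0.1108

The wait for the next event is exponential with rate λ = 1.1 per minute.
P(T > 2) = e^(−λt) = e^(−1.1 × 2) = e^(−2.2) ≈ 0.1108.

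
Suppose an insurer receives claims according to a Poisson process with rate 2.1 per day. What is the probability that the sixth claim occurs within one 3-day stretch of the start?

Over the interval, μ = 2.1 × 3 = 6.3 (a 3-day stretch = 3 days).
The sixth arrival falls in the interval iff at least 6 events occur there: P(S_6 ≤ t) = P(N ≥ 6) = 1 − P(N ≤ 5) ≈ 0.6012.

0.6012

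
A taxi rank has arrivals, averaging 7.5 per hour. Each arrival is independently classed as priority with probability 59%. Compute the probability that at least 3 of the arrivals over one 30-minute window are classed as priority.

0.3806

Thinning: the arrivals that are classed as priority themselves form a Poisson process with rate 0.59 × 7.5 = 4.425 per hour.
Over the interval, μ = 4.425 × 0.5 = 2.2125 (a 30-minute window = 0.5 hours).
P(N ≥ 3) = 1 − P(N ≤ 2) ≈ 0.3806.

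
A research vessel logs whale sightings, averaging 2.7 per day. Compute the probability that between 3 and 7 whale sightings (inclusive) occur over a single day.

0.4998

With mean μ = 2.7 per day,
P(3 ≤ N ≤ 7) = Σ_{j=3}^{7} e^(−2.7) · 2.7^j/j! ≈ 0.4998.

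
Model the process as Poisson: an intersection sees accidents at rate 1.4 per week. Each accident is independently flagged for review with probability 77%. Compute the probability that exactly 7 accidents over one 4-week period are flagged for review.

0.0737

Thinning: the accidents that are flagged for review themselves form a Poisson process with rate 0.77 × 1.4 = 1.078 per week.
Over the interval, μ = 1.078 × 4 = 4.312 (a 4-week period = 4 weeks).
P(N = 7) = e^(−4.312) · 4.312^7/7! ≈ 0.0737.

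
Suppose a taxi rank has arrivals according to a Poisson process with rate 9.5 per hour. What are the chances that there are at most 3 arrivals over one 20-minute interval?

0.6099

Over the interval, μ = 9.5 × 1/3 ≈ 3.16667 (a 20-minute interval = 1/3 hours).
P(N ≤ 3) = Σ_{j=0}^{3} e^(−μ) μ^j/j! ≈ 0.6099.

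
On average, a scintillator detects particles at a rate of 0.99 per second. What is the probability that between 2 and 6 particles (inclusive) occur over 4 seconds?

0.7989

Over the interval, μ = 0.99 × 4 = 3.96 (4 seconds).
P(2 ≤ N ≤ 6) = Σ_{j=2}^{6} e^(−3.96) · 3.96^j/j! ≈ 0.7989.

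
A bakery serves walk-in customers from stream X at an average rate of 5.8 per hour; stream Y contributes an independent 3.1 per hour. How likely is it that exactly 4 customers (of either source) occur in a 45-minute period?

Independent Poisson processes superpose: combined rate λ = 5.8 + 3.1 = 8.9 per hour.
Over the interval, μ = 8.9 × 0.75 = 6.675 (a 45-minute period = 0.75 hours).
P(N = 4) = e^(−6.675) · 6.675^4/4! ≈ 0.1044.

0.1044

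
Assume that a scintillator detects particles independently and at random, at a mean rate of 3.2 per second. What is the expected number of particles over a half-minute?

96

E[N] = λt = 3.2 × 30 = 96 (a half-minute = 30 seconds).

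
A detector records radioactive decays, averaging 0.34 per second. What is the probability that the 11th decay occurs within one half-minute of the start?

0.4420

Over the interval, μ = 0.34 × 30 = 10.2 (a half-minute = 30 seconds).
The 11th arrival falls in the interval iff at least 11 events occur there: P(S_11 ≤ t) = P(N ≥ 11) = 1 − P(N ≤ 10) ≈ 0.4420.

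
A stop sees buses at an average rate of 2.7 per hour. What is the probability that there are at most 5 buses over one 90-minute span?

Over the interval, μ = 2.7 × 1.5 = 4.05 (a 90-minute span = 1.5 hours).
P(N ≤ 5) = Σ_{j=0}^{5} e^(−μ) μ^j/j! ≈ 0.7773.

0.7773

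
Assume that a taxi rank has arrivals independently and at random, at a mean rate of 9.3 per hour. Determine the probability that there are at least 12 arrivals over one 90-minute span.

0.7357

Over the interval, μ = 9.3 × 1.5 = 13.95 (a 90-minute span = 1.5 hours).
P(N ≥ 12) = 1 − P(N ≤ 11) = 1 − Σ_{j=0}^{11} e^(−μ) μ^j/j! ≈ 0.7357.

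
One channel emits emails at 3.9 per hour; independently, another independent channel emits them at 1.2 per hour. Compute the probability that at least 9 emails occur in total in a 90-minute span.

Independent Poisson processes superpose: combined rate λ = 3.9 + 1.2 = 5.1 per hour.
Over the interval, μ = 5.1 × 1.5 = 7.65 (a 90-minute span = 1.5 hours).
P(N ≥ 9) = 1 − P(N ≤ 8) ≈ 0.3587.

0.3587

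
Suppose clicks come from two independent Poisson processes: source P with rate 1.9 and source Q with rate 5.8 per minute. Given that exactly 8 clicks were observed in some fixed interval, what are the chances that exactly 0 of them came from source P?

0.1036

Given the total, each event is independently from source P with probability p = λ_P/(λ_P+λ_Q) = 1.9/7.7 ≈ 0.2468.
So K ~ Binomial(8, 1.9/7.7): P(K = 0) = C(8,0) · (1.9/7.7)^0 · (5.8/7.7)^8 ≈ 0.1036.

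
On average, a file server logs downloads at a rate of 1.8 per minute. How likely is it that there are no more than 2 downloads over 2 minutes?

0.3027

Over the interval, μ = 1.8 × 2 = 3.6 (2 minutes).
P(N ≤ 2) = Σ_{j=0}^{2} e^(−μ) μ^j/j! ≈ 0.3027.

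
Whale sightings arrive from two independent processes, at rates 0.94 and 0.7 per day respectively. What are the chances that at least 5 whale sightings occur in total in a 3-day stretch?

0.5454

Independent Poisson processes superpose: combined rate λ = 0.94 + 0.7 = 1.64 per day.
Over the interval, μ = 1.64 × 3 = 4.92 (a 3-day stretch = 3 days).
P(N ≥ 5) = 1 − P(N ≤ 4) ≈ 0.5454.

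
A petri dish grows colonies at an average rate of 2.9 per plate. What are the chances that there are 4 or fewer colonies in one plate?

With mean μ = 2.9 per plate,
P(N ≤ 4) = Σ_{j=0}^{4} e^(−μ) μ^j/j! ≈ 0.8318.

0.8318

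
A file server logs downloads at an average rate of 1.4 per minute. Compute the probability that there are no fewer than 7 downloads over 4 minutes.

0.3297

Over the interval, μ = 1.4 × 4 = 5.6 (4 minutes).
P(N ≥ 7) = 1 − P(N ≤ 6) = 1 − Σ_{j=0}^{6} e^(−μ) μ^j/j! ≈ 0.3297.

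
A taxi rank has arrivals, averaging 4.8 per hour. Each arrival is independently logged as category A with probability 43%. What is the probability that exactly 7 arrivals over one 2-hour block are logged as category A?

0.0653

Thinning: the arrivals that are logged as category A themselves form a Poisson process with rate 0.43 × 4.8 = 2.064 per hour.
Over the interval, μ = 2.064 × 2 = 4.128 (a 2-hour block = 2 hours).
P(N = 7) = e^(−4.128) · 4.128^7/7! ≈ 0.0653.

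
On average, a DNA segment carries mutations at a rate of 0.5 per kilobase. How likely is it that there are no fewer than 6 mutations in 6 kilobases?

0.0839

Over the interval, μ = 0.5 × 6 = 3 (6 kilobases).
P(N ≥ 6) = 1 − P(N ≤ 5) = 1 − Σ_{j=0}^{5} e^(−μ) μ^j/j! ≈ 0.0839.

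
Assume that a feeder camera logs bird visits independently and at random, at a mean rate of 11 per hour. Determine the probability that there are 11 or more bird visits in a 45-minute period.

0.2097

Over the interval, μ = 11 × 0.75 = 8.25 (a 45-minute period = 0.75 hours).
P(N ≥ 11) = 1 − P(N ≤ 10) = 1 − Σ_{j=0}^{10} e^(−μ) μ^j/j! ≈ 0.2097.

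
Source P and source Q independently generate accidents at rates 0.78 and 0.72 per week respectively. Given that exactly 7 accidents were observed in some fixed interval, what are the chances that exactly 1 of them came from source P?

Given the total, each event is independently from source P with probability p = λ_P/(λ_P+λ_Q) = 0.78/1.5 = 0.5200.
So K ~ Binomial(7, 0.78/1.5): P(K = 1) = C(7,1) · (0.78/1.5)^1 · (0.72/1.5)^6 ≈ 0.0445.

0.0445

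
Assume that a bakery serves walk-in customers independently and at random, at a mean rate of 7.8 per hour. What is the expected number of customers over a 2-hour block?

15.6

E[N] = λt = 7.8 × 2 = 15.6 (a 2-hour block = 2 hours).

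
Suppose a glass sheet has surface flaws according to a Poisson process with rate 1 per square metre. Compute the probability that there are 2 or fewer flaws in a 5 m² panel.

0.1247

Over the interval, μ = 1 × 5 = 5 (a 5 m² panel = 5 square metres).
P(N ≤ 2) = Σ_{j=0}^{2} e^(−μ) μ^j/j! ≈ 0.1247.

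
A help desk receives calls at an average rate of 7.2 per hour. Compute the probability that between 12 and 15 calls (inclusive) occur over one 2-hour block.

0.4016

Over the interval, μ = 7.2 × 2 = 14.4 (a 2-hour block = 2 hours).
P(12 ≤ N ≤ 15) = Σ_{j=12}^{15} e^(−14.4) · 14.4^j/j! ≈ 0.4016.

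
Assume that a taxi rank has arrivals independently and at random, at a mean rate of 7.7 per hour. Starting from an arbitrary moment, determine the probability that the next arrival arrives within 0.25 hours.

Inter-arrival times are exponential with rate λ = 7.7 per hour.
P(T ≤ 0.25) = 1 − e^(−λt) = 1 − e^(−7.7 × 0.25) = 1 − e^(−1.925) ≈ 0.8541.

0.8541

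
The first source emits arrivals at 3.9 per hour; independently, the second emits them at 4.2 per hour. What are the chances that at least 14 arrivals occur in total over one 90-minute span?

0.3344

Independent Poisson processes superpose: combined rate λ = 3.9 + 4.2 = 8.1 per hour.
Over the interval, μ = 8.1 × 1.5 = 12.15 (a 90-minute span = 1.5 hours).
P(N ≥ 14) = 1 − P(N ≤ 13) ≈ 0.3344.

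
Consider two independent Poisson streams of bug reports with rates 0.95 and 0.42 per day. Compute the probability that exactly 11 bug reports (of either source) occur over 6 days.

Independent Poisson processes superpose: combined rate λ = 0.95 + 0.42 = 1.37 per day.
Over the interval, μ = 1.37 × 6 = 8.22 (6 days).
P(N = 11) = e^(−8.22) · 8.22^11/11! ≈ 0.0781.

0.0781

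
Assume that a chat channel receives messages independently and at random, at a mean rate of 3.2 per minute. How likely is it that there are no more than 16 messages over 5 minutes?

0.5660

Over the interval, μ = 3.2 × 5 = 16 (5 minutes).
P(N ≤ 16) = Σ_{j=0}^{16} e^(−μ) μ^j/j! ≈ 0.5660.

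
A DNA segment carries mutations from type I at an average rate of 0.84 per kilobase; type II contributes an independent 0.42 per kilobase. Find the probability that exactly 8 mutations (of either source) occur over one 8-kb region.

0.1108

Independent Poisson processes superpose: combined rate λ = 0.84 + 0.42 = 1.26 per kilobase.
Over the interval, μ = 1.26 × 8 = 10.08 (an 8-kb region = 8 kilobases).
P(N = 8) = e^(−10.08) · 10.08^8/8! ≈ 0.1108.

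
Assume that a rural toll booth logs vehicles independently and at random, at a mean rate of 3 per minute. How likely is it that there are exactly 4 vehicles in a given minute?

0.1680

With mean μ = 3 per minute,
P(N = 4) = e^(−μ) μ^4/4! = e^(−3) · 3^4/24 ≈ 0.1680.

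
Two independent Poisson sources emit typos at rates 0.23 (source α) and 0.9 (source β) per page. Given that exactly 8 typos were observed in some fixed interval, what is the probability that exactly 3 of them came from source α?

Given the total, each event is independently from source α with probability p = λ_α/(λ_α+λ_β) = 0.23/1.13 ≈ 0.2035.
So K ~ Binomial(8, 0.23/1.13): P(K = 3) = C(8,3) · (0.23/1.13)^3 · (0.9/1.13)^5 ≈ 0.1513.

0.1513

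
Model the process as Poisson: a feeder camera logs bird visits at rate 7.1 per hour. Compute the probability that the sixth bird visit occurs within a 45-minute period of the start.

0.4409

Over the interval, μ = 7.1 × 0.75 = 5.325 (a 45-minute period = 0.75 hours).
The sixth arrival falls in the interval iff at least 6 events occur there: P(S_6 ≤ t) = P(N ≥ 6) = 1 − P(N ≤ 5) ≈ 0.4409.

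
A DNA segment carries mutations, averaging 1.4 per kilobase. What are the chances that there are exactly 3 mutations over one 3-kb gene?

Over the interval, μ = 1.4 × 3 = 4.2 (a 3-kb gene = 3 kilobases).
P(N = 3) = e^(−μ) μ^3/3! = e^(−4.2) · 4.2^3/6 ≈ 0.1852.

0.1852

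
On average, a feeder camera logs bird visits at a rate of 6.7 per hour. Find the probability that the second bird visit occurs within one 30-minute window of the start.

Over the interval, μ = 6.7 × 0.5 = 3.35 (a 30-minute window = 0.5 hours).
The second arrival falls in the interval iff at least 2 events occur there: P(S_2 ≤ t) = P(N ≥ 2) = 1 − P(N ≤ 1) ≈ 0.8474.

0.8474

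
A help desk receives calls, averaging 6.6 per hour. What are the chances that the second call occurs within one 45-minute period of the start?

Over the interval, μ = 6.6 × 0.75 = 4.95 (a 45-minute period = 0.75 hours).
The second arrival falls in the interval iff at least 2 events occur there: P(S_2 ≤ t) = P(N ≥ 2) = 1 − P(N ≤ 1) ≈ 0.9579.

0.9579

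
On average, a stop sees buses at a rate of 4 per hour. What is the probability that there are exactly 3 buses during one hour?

0.1954

With mean μ = 4 per hour,
P(N = 3) = e^(−μ) μ^3/3! = e^(−4) · 4^3/6 ≈ 0.1954.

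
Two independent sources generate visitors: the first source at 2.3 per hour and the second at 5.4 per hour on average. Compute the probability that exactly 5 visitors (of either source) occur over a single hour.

0.1021

Independent Poisson processes superpose: combined rate λ = 2.3 + 5.4 = 7.7 per hour.
So μ = 7.7.
P(N = 5) = e^(−7.7) · 7.7^5/5! ≈ 0.1021.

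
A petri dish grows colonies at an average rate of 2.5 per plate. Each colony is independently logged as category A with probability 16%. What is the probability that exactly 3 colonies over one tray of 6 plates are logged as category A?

Thinning: the colonies that are logged as category A themselves form a Poisson process with rate 0.16 × 2.5 = 0.4 per plate.
Over the interval, μ = 0.4 × 6 = 2.4 (a tray of 6 plates = 6 plates).
P(N = 3) = e^(−2.4) · 2.4^3/3! ≈ 0.2090.

0.2090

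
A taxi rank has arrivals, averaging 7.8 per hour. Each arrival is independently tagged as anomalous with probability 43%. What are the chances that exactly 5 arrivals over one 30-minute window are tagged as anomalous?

0.0207

Thinning: the arrivals that are tagged as anomalous themselves form a Poisson process with rate 0.43 × 7.8 = 3.354 per hour.
Over the interval, μ = 3.354 × 0.5 = 1.677 (a 30-minute window = 0.5 hours).
P(N = 5) = e^(−1.677) · 1.677^5/5! ≈ 0.0207.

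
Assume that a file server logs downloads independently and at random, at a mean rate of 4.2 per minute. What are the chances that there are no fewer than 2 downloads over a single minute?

With mean μ = 4.2 per minute,
P(N ≥ 2) = 1 − P(N ≤ 1) = 1 − Σ_{j=0}^{1} e^(−μ) μ^j/j! ≈ 0.9220.

0.9220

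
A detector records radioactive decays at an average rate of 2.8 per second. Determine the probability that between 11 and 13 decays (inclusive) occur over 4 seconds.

0.3262

Over the interval, μ = 2.8 × 4 = 11.2 (4 seconds).
P(11 ≤ N ≤ 13) = Σ_{j=11}^{13} e^(−11.2) · 11.2^j/j! ≈ 0.3262.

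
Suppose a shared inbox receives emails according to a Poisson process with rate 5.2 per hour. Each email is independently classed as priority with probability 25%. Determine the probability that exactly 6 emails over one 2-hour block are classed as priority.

0.0319

Thinning: the emails that are classed as priority themselves form a Poisson process with rate 0.25 × 5.2 = 1.3 per hour.
Over the interval, μ = 1.3 × 2 = 2.6 (a 2-hour block = 2 hours).
P(N = 6) = e^(−2.6) · 2.6^6/6! ≈ 0.0319.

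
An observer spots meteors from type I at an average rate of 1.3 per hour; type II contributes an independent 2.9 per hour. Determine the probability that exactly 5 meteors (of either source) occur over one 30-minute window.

Independent Poisson processes superpose: combined rate λ = 1.3 + 2.9 = 4.2 per hour.
Over the interval, μ = 4.2 × 0.5 = 2.1 (a 30-minute window = 0.5 hours).
P(N = 5) = e^(−2.1) · 2.1^5/5! ≈ 0.0417.

0.0417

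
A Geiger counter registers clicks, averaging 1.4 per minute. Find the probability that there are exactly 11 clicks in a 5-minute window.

0.0452

Over the interval, μ = 1.4 × 5 = 7 (a 5-minute window = 5 minutes).
P(N = 11) = e^(−μ) μ^11/11! = e^(−7) · 7^11/39916800 ≈ 0.0452.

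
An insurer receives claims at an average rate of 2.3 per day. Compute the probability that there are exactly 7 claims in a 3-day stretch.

0.1489

Over the interval, μ = 2.3 × 3 = 6.9 (a 3-day stretch = 3 days).
P(N = 7) = e^(−μ) μ^7/7! = e^(−6.9) · 6.9^7/5040 ≈ 0.1489.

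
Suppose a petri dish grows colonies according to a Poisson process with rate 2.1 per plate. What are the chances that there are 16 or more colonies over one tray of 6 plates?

Over the interval, μ = 2.1 × 6 = 12.6 (a tray of 6 plates = 6 plates).
P(N ≥ 16) = 1 − P(N ≤ 15) = 1 − Σ_{j=0}^{15} e^(−μ) μ^j/j! ≈ 0.2022.

0.2022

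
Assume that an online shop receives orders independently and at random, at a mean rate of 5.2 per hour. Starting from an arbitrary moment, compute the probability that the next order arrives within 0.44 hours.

0.8985

Inter-arrival times are exponential with rate λ = 5.2 per hour.
P(T ≤ 0.44) = 1 − e^(−λt) = 1 − e^(−5.2 × 0.44) = 1 − e^(−2.288) ≈ 0.8985.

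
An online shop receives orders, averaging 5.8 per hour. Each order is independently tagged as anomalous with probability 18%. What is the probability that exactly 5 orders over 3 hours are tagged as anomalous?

0.1096

Thinning: the orders that are tagged as anomalous themselves form a Poisson process with rate 0.18 × 5.8 = 1.044 per hour.
Over the interval, μ = 1.044 × 3 = 3.132 (3 hours).
P(N = 5) = e^(−3.132) · 3.132^5/5! ≈ 0.1096.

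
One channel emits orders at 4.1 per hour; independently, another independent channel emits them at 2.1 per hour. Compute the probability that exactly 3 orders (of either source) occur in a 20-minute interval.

0.1863

Independent Poisson processes superpose: combined rate λ = 4.1 + 2.1 = 6.2 per hour.
Over the interval, μ = 6.2 × 1/3 ≈ 2.06667 (a 20-minute interval = 1/3 hours).
P(N = 3) = e^(−2.06667) · 2.06667^3/3! ≈ 0.1863.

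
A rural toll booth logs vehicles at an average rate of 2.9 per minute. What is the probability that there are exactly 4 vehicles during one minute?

With mean μ = 2.9 per minute,
P(N = 4) = e^(−μ) μ^4/4! = e^(−2.9) · 2.9^4/24 ≈ 0.1622.

0.1622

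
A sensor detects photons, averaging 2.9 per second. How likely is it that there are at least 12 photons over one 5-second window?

Over the interval, μ = 2.9 × 5 = 14.5 (a 5-second window = 5 seconds).
P(N ≥ 12) = 1 − P(N ≤ 11) = 1 − Σ_{j=0}^{11} e^(−μ) μ^j/j! ≈ 0.7799.

0.7799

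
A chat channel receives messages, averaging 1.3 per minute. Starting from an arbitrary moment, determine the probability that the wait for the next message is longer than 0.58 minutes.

0.4705

The wait for the next event is exponential with rate λ = 1.3 per minute.
P(T > 0.58) = e^(−λt) = e^(−1.3 × 0.58) = e^(−0.754) ≈ 0.4705.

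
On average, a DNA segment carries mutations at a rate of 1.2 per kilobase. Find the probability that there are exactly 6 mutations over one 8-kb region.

Over the interval, μ = 1.2 × 8 = 9.6 (an 8-kb region = 8 kilobases).
P(N = 6) = e^(−μ) μ^6/6! = e^(−9.6) · 9.6^6/720 ≈ 0.0736.

0.0736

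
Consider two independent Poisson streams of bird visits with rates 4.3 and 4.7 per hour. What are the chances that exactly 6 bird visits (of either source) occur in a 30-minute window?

0.1281

Independent Poisson processes superpose: combined rate λ = 4.3 + 4.7 = 9 per hour.
Over the interval, μ = 9 × 0.5 = 4.5 (a 30-minute window = 0.5 hours).
P(N = 6) = e^(−4.5) · 4.5^6/6! ≈ 0.1281.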